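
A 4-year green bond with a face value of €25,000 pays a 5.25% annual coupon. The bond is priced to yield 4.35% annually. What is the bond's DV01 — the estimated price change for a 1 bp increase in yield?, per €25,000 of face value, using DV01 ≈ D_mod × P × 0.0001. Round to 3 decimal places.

Periodic yield y = 0.0435.
  t   CF        PV=CF/(1+0.0435)^t    t·PV
  1     1,312.50     1,257.7863     1,257.7863
  2     1,312.50     1,205.3534     2,410.7068
  3     1,312.50     1,155.1063     3,465.3189
  4    26,312.50    22,191.7882    88,767.1530
  Σ                 25,810.0343    95,900.9650
P = 25,810.0343; D_Mac = 3.71565 yrs; D_mod = 3.56075 yrs.
DV01 ≈ 3.56075 × 25,810.0343 × 0.0001 = 9.190318.

€9.190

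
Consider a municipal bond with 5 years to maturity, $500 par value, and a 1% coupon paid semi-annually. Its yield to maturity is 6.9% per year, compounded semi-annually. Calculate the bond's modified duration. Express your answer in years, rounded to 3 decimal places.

Periodic yield y = 0.0345. First find Macaulay duration:
  t   CF        PV=CF/(1+0.0345)^t    t·PV
  1         2.50         2.4166         2.4166
  2         2.50         2.3360         4.6721
  3         2.50         2.2581         6.7744
  4         2.50         2.1828         8.7313
  5         2.50         2.1100        10.5501
  6         2.50         2.0397        12.2379
  7         2.50         1.9716        13.8014
  8         2.50         1.9059        15.2471
  9         2.50         1.8423        16.5809
  10      502.50       357.9572     3,579.5721
  Σ                    377.0203     3,670.5839
P = 377.0203; Macaulay duration = 3,670.5839 / 377.0203 = 9.73577 half-year periods = 4.86789 years.
Modified duration = D_Mac / (1 + y) = 4.86789 / 1.0345 = 4.70554 years.

4.706 years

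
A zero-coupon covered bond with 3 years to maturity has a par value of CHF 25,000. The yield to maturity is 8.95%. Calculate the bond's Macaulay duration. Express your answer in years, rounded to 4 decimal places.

3.0000 years

A zero-coupon bond has a single cash flow at maturity, so its Macaulay duration equals its maturity: 3 years.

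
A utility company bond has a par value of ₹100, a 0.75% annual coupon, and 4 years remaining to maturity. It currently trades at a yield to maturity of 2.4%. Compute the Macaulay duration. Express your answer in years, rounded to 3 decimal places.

Periodic yield y = 0.024. Discount each cash flow and weight by its year:
  t   CF        PV=CF/(1+0.024)^t    t·PV
  1         0.75         0.7324         0.7324
  2         0.75         0.7153         1.4305
  3         0.75         0.6985         2.0955
  4       100.75        91.6316       366.5264
  Σ                     93.7778       370.7848
Price P = Σ PV = 93.7778.
Macaulay duration = Σ(t·PV) / P = 370.7848 / 93.7778 = 3.95387 years.

3.954 years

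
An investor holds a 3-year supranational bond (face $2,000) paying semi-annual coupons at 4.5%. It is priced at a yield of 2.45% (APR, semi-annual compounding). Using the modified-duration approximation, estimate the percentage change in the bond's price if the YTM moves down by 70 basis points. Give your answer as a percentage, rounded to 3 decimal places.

Periodic yield y = 0.01225. Modified duration first:
  t   CF        PV=CF/(1+0.01225)^t    t·PV
  1        45.00        44.4554        44.4554
  2        45.00        43.9174        87.8349
  3        45.00        43.3860       130.1579
  4        45.00        42.8609       171.4436
  5        45.00        42.3422       211.7111
  6     2,045.00     1,900.9321    11,405.5925
  Σ                  2,117.8940    12,051.1953
P = 2,117.8940; D_Mac = 5.69018 half-year periods = 2.84509 yrs; D_mod = 2.84509/(1+0.01225) = 2.81066 yrs.
ΔP/P ≈ -D_mod · Δy = -2.81066 × (-0.007) = +0.019675 = +1.9675%.

+1.967%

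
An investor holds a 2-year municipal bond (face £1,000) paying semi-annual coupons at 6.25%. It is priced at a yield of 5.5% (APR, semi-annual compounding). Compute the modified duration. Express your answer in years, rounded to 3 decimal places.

1.860 years

Periodic yield y = 0.0275. First find Macaulay duration:
  t   CF        PV=CF/(1+0.0275)^t    t·PV
  1        31.25        30.4136        30.4136
  2        31.25        29.5996        59.1993
  3        31.25        28.8074        86.4223
  4     1,031.25       925.2022     3,700.8087
  Σ                  1,014.0229     3,876.8438
P = 1,014.0229; Macaulay duration = 3,876.8438 / 1,014.0229 = 3.82323 half-year periods = 1.91162 years.
Modified duration = D_Mac / (1 + y) = 1.91162 / 1.0275 = 1.86045 years.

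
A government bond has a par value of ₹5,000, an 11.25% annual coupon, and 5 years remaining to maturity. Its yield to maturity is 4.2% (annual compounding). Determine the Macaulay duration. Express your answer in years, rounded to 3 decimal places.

Periodic yield y = 0.042. Discount each cash flow and weight by its year:
  t   CF        PV=CF/(1+0.042)^t    t·PV
  1       562.50       539.8273       539.8273
  2       562.50       518.0684     1,036.1368
  3       562.50       497.1865     1,491.5596
  4       562.50       477.1464     1,908.5856
  5     5,562.50     4,528.2608    22,641.3039
  Σ                  6,560.4894    27,617.4131
Price P = Σ PV = 6,560.4894.
Macaulay duration = Σ(t·PV) / P = 27,617.4131 / 6,560.4894 = 4.20966 years.

4.210 years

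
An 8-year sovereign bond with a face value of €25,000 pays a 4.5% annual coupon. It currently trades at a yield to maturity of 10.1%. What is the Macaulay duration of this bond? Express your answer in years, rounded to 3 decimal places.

6.638 years

Periodic yield y = 0.101. Discount each cash flow and weight by its year:
  t   CF        PV=CF/(1+0.101)^t    t·PV
  1     1,125.00     1,021.7984     1,021.7984
  2     1,125.00       928.0639     1,856.1278
  3     1,125.00       842.9282     2,528.7845
  4     1,125.00       765.6023     3,062.4093
  5     1,125.00       695.3700     3,476.8498
  6     1,125.00       631.5803     3,789.4821
  7     1,125.00       573.6425     4,015.4972
  8    26,125.00    12,099.2304    96,793.8433
  Σ                 17,558.2160   116,544.7924
Price P = Σ PV = 17,558.2160.
Macaulay duration = Σ(t·PV) / P = 116,544.7924 / 17,558.2160 = 6.63762 years.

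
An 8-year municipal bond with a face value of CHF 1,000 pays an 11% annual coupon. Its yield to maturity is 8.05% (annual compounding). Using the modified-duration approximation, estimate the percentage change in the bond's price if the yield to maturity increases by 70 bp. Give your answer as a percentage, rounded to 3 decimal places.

Periodic yield y = 0.0805. Modified duration first:
  t   CF        PV=CF/(1+0.0805)^t    t·PV
  1       110.00       101.8047       101.8047
  2       110.00        94.2200       188.4400
  3       110.00        87.2004       261.6011
  4       110.00        80.7037       322.8149
  5       110.00        74.6911       373.4555
  6       110.00        69.1264       414.7585
  7       110.00        63.9763       447.8343
  8     1,110.00       597.4820     4,779.8558
  Σ                  1,169.2047     6,890.5649
P = 1,169.2047; D_Mac = 5.89338 yrs; D_mod = 5.89338/(1+0.0805) = 5.45431 yrs.
ΔP/P ≈ -D_mod · Δy = -5.45431 × (+0.007) = -0.038180 = -3.8180%.

-3.818%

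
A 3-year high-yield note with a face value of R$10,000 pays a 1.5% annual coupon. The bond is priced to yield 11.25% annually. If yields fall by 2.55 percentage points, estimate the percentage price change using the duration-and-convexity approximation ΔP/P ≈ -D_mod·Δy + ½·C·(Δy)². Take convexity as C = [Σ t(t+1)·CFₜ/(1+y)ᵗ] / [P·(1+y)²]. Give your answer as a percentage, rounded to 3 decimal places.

+7.067%

With y = 0.1125:
  t   CF        PV=CF/(1+0.1125)^t    t·PV        t(t+1)·PV
  1       150.00       134.8315       134.8315         269.6629
  2       150.00       121.1968       242.3936         727.1809
  3    10,150.00     7,371.6717    22,115.0150      88,460.0599
  Σ                  7,627.6999    22,492.2401      89,456.9038
P = 7,627.6999; D_Mac = 2.94876 yrs; D_mod = 2.65057 yrs; C = 9.47589.
Duration effect: -2.65057 × (-0.0255) = +0.067590
Convexity effect: 0.5 × 9.47589 × (-0.0255)² = +0.0030809
ΔP/P ≈ +0.067590 + 0.0030809 = +0.070670 = +7.0670%.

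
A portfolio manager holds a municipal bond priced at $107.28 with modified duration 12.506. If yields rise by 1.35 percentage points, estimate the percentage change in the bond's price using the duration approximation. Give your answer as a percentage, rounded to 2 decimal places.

Duration approximation: ΔP/P ≈ -D_mod · Δy = -12.506 × (+0.0135) = -0.168831.
As a percentage: -16.8831%.

-16.88%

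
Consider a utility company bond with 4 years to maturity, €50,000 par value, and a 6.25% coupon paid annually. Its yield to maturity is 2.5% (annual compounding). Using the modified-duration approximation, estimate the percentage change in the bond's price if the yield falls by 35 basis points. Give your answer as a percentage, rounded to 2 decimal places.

Periodic yield y = 0.025. Modified duration first:
  t   CF        PV=CF/(1+0.025)^t    t·PV
  1     3,125.00     3,048.7805     3,048.7805
  2     3,125.00     2,974.4200     5,948.8400
  3     3,125.00     2,901.8732     8,705.6195
  4    53,125.00    48,128.6280   192,514.5120
  Σ                 57,053.7016   210,217.7520
P = 57,053.7016; D_Mac = 3.68456 yrs; D_mod = 3.68456/(1+0.025) = 3.59469 yrs.
ΔP/P ≈ -D_mod · Δy = -3.59469 × (-0.0035) = +0.012581 = +1.2581%.

+1.26%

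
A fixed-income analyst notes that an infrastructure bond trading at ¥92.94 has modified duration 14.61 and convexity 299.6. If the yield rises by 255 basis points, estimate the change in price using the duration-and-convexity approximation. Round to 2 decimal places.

Duration effect: -D_mod·Δy = -14.61 × (+0.0255) = -0.372555
Convexity effect: ½·C·(Δy)² = 0.5 × 299.6 × (0.0255)² = +0.09740745
ΔP/P ≈ -0.372555 + 0.09740745 = -0.27514755
ΔP ≈ 92.94 × (-0.27514755) = -25.572213297.

-¥25.57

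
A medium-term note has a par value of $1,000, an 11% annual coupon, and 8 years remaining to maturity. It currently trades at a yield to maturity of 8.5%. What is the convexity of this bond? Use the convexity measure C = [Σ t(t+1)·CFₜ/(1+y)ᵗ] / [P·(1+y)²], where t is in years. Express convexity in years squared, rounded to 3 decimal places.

39.833

With y = 0.085:
  t   CF        PV=CF/(1+0.085)^t    t·PV        t(t+1)·PV
  1       110.00       101.3825       101.3825         202.7650
  2       110.00        93.4401       186.8802         560.6405
  3       110.00        86.1199       258.3597       1,033.4387
  4       110.00        79.3732       317.4927       1,587.4634
  5       110.00        73.1550       365.7750       2,194.6499
  6       110.00        67.4240       404.5438       2,831.8063
  7       110.00        62.1419       434.9933       3,479.9463
  8     1,110.00       577.9431     4,623.5447      41,611.9023
  Σ                  1,140.9796     6,692.9717      53,502.6124
P = 1,140.9796.
Convexity = Σ t(t+1)·PV / [P·(1+y)²] = 53,502.6124 / (1,140.9796 × 1.177225) = 39.83251.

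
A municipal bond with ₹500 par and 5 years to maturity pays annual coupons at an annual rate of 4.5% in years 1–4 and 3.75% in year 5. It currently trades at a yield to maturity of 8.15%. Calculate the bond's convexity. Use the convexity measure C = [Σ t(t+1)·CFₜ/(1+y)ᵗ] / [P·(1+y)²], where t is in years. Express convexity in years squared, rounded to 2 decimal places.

With y = 0.0815:
  t   CF        PV=CF/(1+0.0815)^t    t·PV        t(t+1)·PV
  1        22.50        20.8044        20.8044          41.6089
  2        22.50        19.2367        38.4733         115.4199
  3        22.50        17.7870        53.3610         213.4441
  4        22.50        16.4466        65.7864         328.9322
  5       518.75       350.6110     1,753.0548      10,518.3289
  Σ                    424.8857     1,931.4800      11,217.7340
P = 424.8857.
Convexity = Σ t(t+1)·PV / [P·(1+y)²] = 11,217.7340 / (424.8857 × 1.169642) = 22.57252.

22.57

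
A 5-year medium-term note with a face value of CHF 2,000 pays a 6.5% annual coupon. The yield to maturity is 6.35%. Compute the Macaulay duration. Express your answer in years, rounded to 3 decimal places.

4.428 years

Periodic yield y = 0.0635. Discount each cash flow and weight by its year:
  t   CF        PV=CF/(1+0.0635)^t    t·PV
  1       130.00       122.2379       122.2379
  2       130.00       114.9393       229.8785
  3       130.00       108.0764       324.2292
  4       130.00       101.6233       406.4933
  5     2,130.00     1,565.6408     7,828.2040
  Σ                  2,012.5177     8,911.0429
Price P = Σ PV = 2,012.5177.
Macaulay duration = Σ(t·PV) / P = 8,911.0429 / 2,012.5177 = 4.42781 years.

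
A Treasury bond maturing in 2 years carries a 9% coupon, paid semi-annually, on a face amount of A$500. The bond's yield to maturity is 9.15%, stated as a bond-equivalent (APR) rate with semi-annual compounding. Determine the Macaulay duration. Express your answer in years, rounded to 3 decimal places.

1.874 years

Periodic yield y = 0.04575. Discount each cash flow and weight by its period:
  t   CF        PV=CF/(1+0.04575)^t    t·PV
  1        22.50        21.5157        21.5157
  2        22.50        20.5744        41.1488
  3        22.50        19.6743        59.0228
  4       522.50       436.8927     1,747.5709
  Σ                    498.6570     1,869.2581
Price P = Σ PV = 498.6570.
Macaulay duration = Σ(t·PV) / P = 1,869.2581 / 498.6570 = 3.74858 half-year periods.
In years: 3.74858 / 2 = 1.87429 years.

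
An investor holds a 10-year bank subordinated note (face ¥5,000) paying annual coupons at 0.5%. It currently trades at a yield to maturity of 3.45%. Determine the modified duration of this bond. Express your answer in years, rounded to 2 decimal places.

9.41 years

Periodic yield y = 0.0345. First find Macaulay duration:
  t   CF        PV=CF/(1+0.0345)^t    t·PV
  1        25.00        24.1663        24.1663
  2        25.00        23.3603        46.7207
  3        25.00        22.5813        67.7438
  4        25.00        21.8282        87.3128
  5        25.00        21.1002       105.5012
  6        25.00        20.3966       122.3794
  7        25.00        19.7164       138.0145
  8        25.00        19.0588       152.4706
  9        25.00        18.4232       165.8090
  10    5,025.00     3,579.5721    35,795.7211
  Σ                  3,770.2034    36,705.8394
P = 3,770.2034; Macaulay duration = 36,705.8394 / 3,770.2034 = 9.73577 years.
Modified duration = D_Mac / (1 + y) = 9.73577 / 1.0345 = 9.41109 years.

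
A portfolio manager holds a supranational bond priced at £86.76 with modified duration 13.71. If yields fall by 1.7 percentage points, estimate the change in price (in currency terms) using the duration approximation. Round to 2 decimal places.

Duration approximation: ΔP/P ≈ -D_mod · Δy = -13.71 × (-0.017) = +0.233070.
ΔP ≈ 86.76 × (+0.233070) = +20.2211532.

+£20.22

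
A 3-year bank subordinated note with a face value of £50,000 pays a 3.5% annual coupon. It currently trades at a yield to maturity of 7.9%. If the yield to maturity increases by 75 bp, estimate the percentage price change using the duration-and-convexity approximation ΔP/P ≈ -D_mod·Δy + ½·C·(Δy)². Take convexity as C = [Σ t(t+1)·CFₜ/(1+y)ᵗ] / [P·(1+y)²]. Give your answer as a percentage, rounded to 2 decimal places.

With y = 0.079:
  t   CF        PV=CF/(1+0.079)^t    t·PV        t(t+1)·PV
  1     1,750.00     1,621.8721     1,621.8721       3,243.7442
  2     1,750.00     1,503.1252     3,006.2504       9,018.7513
  3    51,750.00    41,195.1435   123,585.4305     494,341.7221
  Σ                 44,320.1408   128,213.5530     506,604.2175
P = 44,320.1408; D_Mac = 2.89290 yrs; D_mod = 2.68109 yrs; C = 9.81804.
Duration effect: -2.68109 × (+0.0075) = -0.020108
Convexity effect: 0.5 × 9.81804 × (0.0075)² = +0.0002761
ΔP/P ≈ -0.020108 + 0.0002761 = -0.019832 = -1.9832%.

-1.98%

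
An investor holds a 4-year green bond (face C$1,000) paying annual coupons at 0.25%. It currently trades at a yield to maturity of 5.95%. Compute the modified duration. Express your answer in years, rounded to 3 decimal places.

3.759 years

Periodic yield y = 0.0595. First find Macaulay duration:
  t   CF        PV=CF/(1+0.0595)^t    t·PV
  1         2.50         2.3596         2.3596
  2         2.50         2.2271         4.4542
  3         2.50         2.1020         6.3061
  4     1,002.50       795.5739     3,182.2957
  Σ                    802.2626     3,195.4155
P = 802.2626; Macaulay duration = 3,195.4155 / 802.2626 = 3.98300 years.
Modified duration = D_Mac / (1 + y) = 3.98300 / 1.0595 = 3.75932 years.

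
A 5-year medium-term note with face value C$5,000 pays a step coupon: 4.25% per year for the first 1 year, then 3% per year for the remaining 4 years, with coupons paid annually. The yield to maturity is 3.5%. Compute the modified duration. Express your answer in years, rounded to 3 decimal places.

Periodic yield y = 0.035. First find Macaulay duration:
  t   CF        PV=CF/(1+0.035)^t    t·PV
  1       212.50       205.3140       205.3140
  2       150.00       140.0266       280.0532
  3       150.00       135.2914       405.8742
  4       150.00       130.7163       522.8653
  5     5,150.00     4,336.1618    21,680.8090
  Σ                  4,947.5102    23,094.9158
P = 4,947.5102; Macaulay duration = 23,094.9158 / 4,947.5102 = 4.66799 years.
Modified duration = D_Mac / (1 + y) = 4.66799 / 1.035 = 4.51013 years.

4.510 years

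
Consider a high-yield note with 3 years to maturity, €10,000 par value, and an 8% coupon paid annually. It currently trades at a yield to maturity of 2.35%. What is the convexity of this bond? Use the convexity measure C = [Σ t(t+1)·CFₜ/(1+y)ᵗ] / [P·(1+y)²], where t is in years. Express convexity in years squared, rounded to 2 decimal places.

10.44

With y = 0.0235:
  t   CF        PV=CF/(1+0.0235)^t    t·PV        t(t+1)·PV
  1       800.00       781.6317       781.6317       1,563.2633
  2       800.00       763.6851     1,527.3701       4,582.1103
  3    10,800.00    10,073.0320    30,219.0961     120,876.3842
  Σ                 11,618.3487    32,528.0978     127,021.7579
P = 11,618.3487.
Convexity = Σ t(t+1)·PV / [P·(1+y)²] = 127,021.7579 / (11,618.3487 × 1.047552) = 10.43658.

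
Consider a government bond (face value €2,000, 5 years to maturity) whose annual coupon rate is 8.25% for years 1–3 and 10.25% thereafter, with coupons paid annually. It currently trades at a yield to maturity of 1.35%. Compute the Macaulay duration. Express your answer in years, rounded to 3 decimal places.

4.399 years

Periodic yield y = 0.0135. Discount each cash flow and weight by its year:
  t   CF        PV=CF/(1+0.0135)^t    t·PV
  1       165.00       162.8022       162.8022
  2       165.00       160.6336       321.2672
  3       165.00       158.4939       475.4818
  4       205.00       194.2938       777.1750
  5     2,205.00     2,062.0055    10,310.0277
  Σ                  2,738.2290    12,046.7540
Price P = Σ PV = 2,738.2290.
Macaulay duration = Σ(t·PV) / P = 12,046.7540 / 2,738.2290 = 4.39947 years.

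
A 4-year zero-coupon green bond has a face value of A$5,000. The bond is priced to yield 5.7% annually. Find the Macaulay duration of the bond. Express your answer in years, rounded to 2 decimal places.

4.00 years

A zero-coupon bond has a single cash flow at maturity, so its Macaulay duration equals its maturity: 4 years.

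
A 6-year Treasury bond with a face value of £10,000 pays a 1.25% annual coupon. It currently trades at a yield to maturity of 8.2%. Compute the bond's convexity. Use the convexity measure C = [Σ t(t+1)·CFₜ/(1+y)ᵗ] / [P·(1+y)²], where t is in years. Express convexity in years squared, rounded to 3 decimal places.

34.063

With y = 0.082:
  t   CF        PV=CF/(1+0.082)^t    t·PV        t(t+1)·PV
  1       125.00       115.5268       115.5268         231.0536
  2       125.00       106.7715       213.5431         640.6292
  3       125.00        98.6798       296.0394       1,184.1575
  4       125.00        91.2013       364.8052       1,824.0258
  5       125.00        84.2895       421.4477       2,528.6863
  6    10,125.00     6,310.0306    37,860.1838     265,021.2864
  Σ                  6,806.4996    39,271.5459     271,429.8388
P = 6,806.4996.
Convexity = Σ t(t+1)·PV / [P·(1+y)²] = 271,429.8388 / (6,806.4996 × 1.170724) = 34.06271.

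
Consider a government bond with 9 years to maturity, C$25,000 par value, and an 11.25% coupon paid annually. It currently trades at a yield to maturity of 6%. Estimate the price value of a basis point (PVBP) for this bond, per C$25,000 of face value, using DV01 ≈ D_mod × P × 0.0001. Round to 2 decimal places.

C$20.89

Periodic yield y = 0.06.
  t   CF        PV=CF/(1+0.06)^t    t·PV
  1     2,812.50     2,653.3019     2,653.3019
  2     2,812.50     2,503.1150     5,006.2300
  3     2,812.50     2,361.4292     7,084.2877
  4     2,812.50     2,227.7634     8,911.0537
  5     2,812.50     2,101.6636    10,508.3181
  6     2,812.50     1,982.7015    11,896.2091
  7     2,812.50     1,870.4731    13,093.3119
  8     2,812.50     1,764.5973    14,116.7784
  9    27,812.50    16,462.1760   148,159.5842
  Σ                 33,927.2211   221,429.0749
P = 33,927.2211; D_Mac = 6.52659 yrs; D_mod = 6.15716 yrs.
DV01 ≈ 6.15716 × 33,927.2211 × 0.0001 = 20.889535.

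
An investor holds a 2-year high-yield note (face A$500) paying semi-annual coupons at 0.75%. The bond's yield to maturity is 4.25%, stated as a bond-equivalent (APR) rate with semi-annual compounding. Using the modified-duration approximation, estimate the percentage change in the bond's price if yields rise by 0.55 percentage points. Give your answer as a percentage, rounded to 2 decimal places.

Periodic yield y = 0.02125. Modified duration first:
  t   CF        PV=CF/(1+0.02125)^t    t·PV
  1        1.875         1.8360         1.8360
  2        1.875         1.7978         3.5956
  3        1.875         1.7604         5.2811
  4      501.875       461.3891     1,845.5562
  Σ                    466.7832     1,856.2689
P = 466.7832; D_Mac = 3.97673 half-year periods = 1.98836 yrs; D_mod = 1.98836/(1+0.02125) = 1.94699 yrs.
ΔP/P ≈ -D_mod · Δy = -1.94699 × (+0.0055) = -0.010708 = -1.0708%.

-1.07%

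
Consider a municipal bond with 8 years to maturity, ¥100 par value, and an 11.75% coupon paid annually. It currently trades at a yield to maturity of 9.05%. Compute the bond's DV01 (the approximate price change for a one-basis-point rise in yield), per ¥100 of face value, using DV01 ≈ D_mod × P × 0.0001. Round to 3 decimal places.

Periodic yield y = 0.0905.
  t   CF        PV=CF/(1+0.0905)^t    t·PV
  1        11.75        10.7749        10.7749
  2        11.75         9.8807        19.7613
  3        11.75         9.0607        27.1820
  4        11.75         8.3087        33.2350
  5        11.75         7.6192        38.0960
  6        11.75         6.9869        41.9213
  7        11.75         6.4071        44.8494
  8       111.75        55.8782       447.0254
  Σ                    114.9163       662.8453
P = 114.9163; D_Mac = 5.76807 yrs; D_mod = 5.28938 yrs.
DV01 ≈ 5.28938 × 114.9163 × 0.0001 = 0.060784.

¥0.061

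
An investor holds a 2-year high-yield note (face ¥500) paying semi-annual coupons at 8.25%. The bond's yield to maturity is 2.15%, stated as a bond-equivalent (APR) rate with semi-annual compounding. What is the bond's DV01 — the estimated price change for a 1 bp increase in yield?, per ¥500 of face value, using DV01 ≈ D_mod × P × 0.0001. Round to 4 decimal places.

¥0.1047

Periodic yield y = 0.01075.
  t   CF        PV=CF/(1+0.01075)^t    t·PV
  1       20.625        20.4056        20.4056
  2       20.625        20.1886        40.3772
  3       20.625        19.9739        59.9217
  4      520.625       498.8271     1,995.3083
  Σ                    559.3952     2,116.0128
P = 559.3952; D_Mac = 3.78268 half-year periods = 1.89134 yrs; D_mod = 1.87122 yrs.
DV01 ≈ 1.87122 × 559.3952 × 0.0001 = 0.104675.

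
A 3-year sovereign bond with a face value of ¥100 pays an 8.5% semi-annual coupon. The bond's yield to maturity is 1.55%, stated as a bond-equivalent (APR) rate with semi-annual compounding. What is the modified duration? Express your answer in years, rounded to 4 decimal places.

2.7187 years

Periodic yield y = 0.00775. First find Macaulay duration:
  t   CF        PV=CF/(1+0.00775)^t    t·PV
  1         4.25         4.2173         4.2173
  2         4.25         4.1849         8.3698
  3         4.25         4.1527        12.4581
  4         4.25         4.1208        16.4831
  5         4.25         4.0891        20.4454
  6       104.25        99.5312       597.1872
  Σ                    120.2959       659.1608
P = 120.2959; Macaulay duration = 659.1608 / 120.2959 = 5.47949 half-year periods = 2.73975 years.
Modified duration = D_Mac / (1 + y) = 2.73975 / 1.00775 = 2.71868 years.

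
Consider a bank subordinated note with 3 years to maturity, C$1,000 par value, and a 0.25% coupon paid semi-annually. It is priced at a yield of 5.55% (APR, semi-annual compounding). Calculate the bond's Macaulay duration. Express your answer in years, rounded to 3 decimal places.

2.990 years

Periodic yield y = 0.02775. Discount each cash flow and weight by its period:
  t   CF        PV=CF/(1+0.02775)^t    t·PV
  1         1.25         1.2162         1.2162
  2         1.25         1.1834         2.3668
  3         1.25         1.1515         3.4544
  4         1.25         1.1204         4.4815
  5         1.25         1.0901         5.4506
  6     1,001.25       849.6061     5,097.6365
  Σ                    855.3677     5,114.6060
Price P = Σ PV = 855.3677.
Macaulay duration = Σ(t·PV) / P = 5,114.6060 / 855.3677 = 5.97942 half-year periods.
In years: 5.97942 / 2 = 2.98971 years.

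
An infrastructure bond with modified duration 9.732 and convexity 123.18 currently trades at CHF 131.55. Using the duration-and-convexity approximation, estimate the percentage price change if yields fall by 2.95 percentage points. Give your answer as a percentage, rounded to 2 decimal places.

Duration effect: -D_mod·Δy = -9.732 × (-0.0295) = +0.287094
Convexity effect: ½·C·(Δy)² = 0.5 × 123.18 × (-0.0295)² = +0.0535986975
ΔP/P ≈ +0.287094 + 0.0535986975 = +0.3406926975
= +34.06926975%.

+34.07%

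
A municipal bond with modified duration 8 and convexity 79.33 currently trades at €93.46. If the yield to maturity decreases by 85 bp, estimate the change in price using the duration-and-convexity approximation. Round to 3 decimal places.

+€6.623

Duration effect: -D_mod·Δy = -8 × (-0.0085) = +0.068000
Convexity effect: ½·C·(Δy)² = 0.5 × 79.33 × (-0.0085)² = +0.00286579625
ΔP/P ≈ +0.068000 + 0.00286579625 = +0.07086579625
ΔP ≈ 93.46 × (+0.07086579625) = +6.623117317525.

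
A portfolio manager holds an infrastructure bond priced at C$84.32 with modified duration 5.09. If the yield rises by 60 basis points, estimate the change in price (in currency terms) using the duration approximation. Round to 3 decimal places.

Duration approximation: ΔP/P ≈ -D_mod · Δy = -5.09 × (+0.006) = -0.030540.
ΔP ≈ 84.32 × (-0.030540) = -2.5751328.

-C$2.575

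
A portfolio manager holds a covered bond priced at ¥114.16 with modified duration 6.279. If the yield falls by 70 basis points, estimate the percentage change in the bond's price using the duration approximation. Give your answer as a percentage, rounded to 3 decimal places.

+4.395%

Duration approximation: ΔP/P ≈ -D_mod · Δy = -6.279 × (-0.007) = +0.043953.
As a percentage: +4.3953%.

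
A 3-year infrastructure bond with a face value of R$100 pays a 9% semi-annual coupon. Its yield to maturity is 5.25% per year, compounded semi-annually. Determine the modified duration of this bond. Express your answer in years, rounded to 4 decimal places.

2.6424 years

Periodic yield y = 0.02625. First find Macaulay duration:
  t   CF        PV=CF/(1+0.02625)^t    t·PV
  1         4.50         4.3849         4.3849
  2         4.50         4.2727         8.5455
  3         4.50         4.1634        12.4903
  4         4.50         4.0570        16.2278
  5         4.50         3.9532        19.7659
  6       104.50        89.4535       536.7209
  Σ                    110.2847       598.1353
P = 110.2847; Macaulay duration = 598.1353 / 110.2847 = 5.42356 half-year periods = 2.71178 years.
Modified duration = D_Mac / (1 + y) = 2.71178 / 1.02625 = 2.64242 years.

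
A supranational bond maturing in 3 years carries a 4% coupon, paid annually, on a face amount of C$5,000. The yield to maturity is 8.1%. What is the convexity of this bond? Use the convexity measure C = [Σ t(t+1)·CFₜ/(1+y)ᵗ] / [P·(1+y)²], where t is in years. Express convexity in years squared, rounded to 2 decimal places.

9.72

With y = 0.081:
  t   CF        PV=CF/(1+0.081)^t    t·PV        t(t+1)·PV
  1       200.00       185.0139       185.0139         370.0278
  2       200.00       171.1507       342.3013       1,026.9040
  3     5,200.00     4,116.4824    12,349.4472      49,397.7887
  Σ                  4,472.6469    12,876.7624      50,794.7205
P = 4,472.6469.
Convexity = Σ t(t+1)·PV / [P·(1+y)²] = 50,794.7205 / (4,472.6469 × 1.168561) = 9.71857.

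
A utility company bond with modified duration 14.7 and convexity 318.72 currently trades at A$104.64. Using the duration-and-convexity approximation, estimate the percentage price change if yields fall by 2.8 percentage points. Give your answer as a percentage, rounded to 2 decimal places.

Duration effect: -D_mod·Δy = -14.7 × (-0.028) = +0.411600
Convexity effect: ½·C·(Δy)² = 0.5 × 318.72 × (-0.028)² = +0.12493824
ΔP/P ≈ +0.411600 + 0.12493824 = +0.53653824
= +53.653824%.

+53.65%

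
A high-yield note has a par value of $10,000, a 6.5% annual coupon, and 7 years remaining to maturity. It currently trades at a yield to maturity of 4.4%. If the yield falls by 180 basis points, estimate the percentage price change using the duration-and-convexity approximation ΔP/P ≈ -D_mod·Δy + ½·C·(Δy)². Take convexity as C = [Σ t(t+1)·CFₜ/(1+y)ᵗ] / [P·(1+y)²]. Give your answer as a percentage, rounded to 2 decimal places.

+10.86%

With y = 0.044:
  t   CF        PV=CF/(1+0.044)^t    t·PV        t(t+1)·PV
  1       650.00       622.6054       622.6054       1,245.2107
  2       650.00       596.3653     1,192.7306       3,578.1917
  3       650.00       571.2311     1,713.6934       6,854.7735
  4       650.00       547.1562     2,188.6250      10,943.1249
  5       650.00       524.0960     2,620.4801      15,722.8807
  6       650.00       502.0077     3,012.0461      21,084.3227
  7    10,650.00     7,878.5468    55,149.8273     441,198.6187
  Σ                 11,242.0085    66,500.0079     500,627.1230
P = 11,242.0085; D_Mac = 5.91531 yrs; D_mod = 5.66601 yrs; C = 40.85728.
Duration effect: -5.66601 × (-0.018) = +0.101988
Convexity effect: 0.5 × 40.85728 × (-0.018)² = +0.0066189
ΔP/P ≈ +0.101988 + 0.0066189 = +0.108607 = +10.8607%.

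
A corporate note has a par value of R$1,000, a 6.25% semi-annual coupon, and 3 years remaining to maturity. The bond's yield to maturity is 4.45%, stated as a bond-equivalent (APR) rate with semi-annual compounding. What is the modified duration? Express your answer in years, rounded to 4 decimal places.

Periodic yield y = 0.02225. First find Macaulay duration:
  t   CF        PV=CF/(1+0.02225)^t    t·PV
  1        31.25        30.5698        30.5698
  2        31.25        29.9044        59.8089
  3        31.25        29.2536        87.7607
  4        31.25        28.6168       114.4673
  5        31.25        27.9940       139.9698
  6     1,031.25       903.6937     5,422.1621
  Σ                  1,050.0323     5,854.7386
P = 1,050.0323; Macaulay duration = 5,854.7386 / 1,050.0323 = 5.57577 half-year periods = 2.78789 years.
Modified duration = D_Mac / (1 + y) = 2.78789 / 1.02225 = 2.72720 years.

2.7272 years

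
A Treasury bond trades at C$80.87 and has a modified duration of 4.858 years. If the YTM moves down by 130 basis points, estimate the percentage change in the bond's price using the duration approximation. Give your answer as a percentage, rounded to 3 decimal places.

+6.315%

Duration approximation: ΔP/P ≈ -D_mod · Δy = -4.858 × (-0.013) = +0.063154.
As a percentage: +6.3154%.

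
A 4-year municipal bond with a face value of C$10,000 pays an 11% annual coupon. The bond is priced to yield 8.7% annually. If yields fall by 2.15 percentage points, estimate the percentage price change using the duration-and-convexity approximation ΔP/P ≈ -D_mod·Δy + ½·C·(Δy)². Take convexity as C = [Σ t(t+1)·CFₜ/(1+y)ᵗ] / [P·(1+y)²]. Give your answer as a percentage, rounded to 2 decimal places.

+7.17%

With y = 0.087:
  t   CF        PV=CF/(1+0.087)^t    t·PV        t(t+1)·PV
  1     1,100.00     1,011.9595     1,011.9595       2,023.9190
  2     1,100.00       930.9655     1,861.9310       5,585.7931
  3     1,100.00       856.4540     2,569.3621      10,277.4483
  4    11,100.00     7,950.6897    31,802.7587     159,013.7934
  Σ                 10,750.0687    37,246.0113     176,900.9538
P = 10,750.0687; D_Mac = 3.46472 yrs; D_mod = 3.18742 yrs; C = 13.92707.
Duration effect: -3.18742 × (-0.0215) = +0.068529
Convexity effect: 0.5 × 13.92707 × (-0.0215)² = +0.0032189
ΔP/P ≈ +0.068529 + 0.0032189 = +0.071748 = +7.1748%.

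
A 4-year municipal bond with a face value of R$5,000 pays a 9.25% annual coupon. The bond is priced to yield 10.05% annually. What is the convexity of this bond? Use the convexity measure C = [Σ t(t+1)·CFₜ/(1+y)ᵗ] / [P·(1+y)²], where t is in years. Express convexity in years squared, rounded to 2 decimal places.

13.86

With y = 0.1005:
  t   CF        PV=CF/(1+0.1005)^t    t·PV        t(t+1)·PV
  1       462.50       420.2635       420.2635         840.5270
  2       462.50       381.8842       763.7683       2,291.3050
  3       462.50       347.0097     1,041.0291       4,164.1162
  4     5,462.50     3,724.1851    14,896.7405      74,483.7027
  Σ                  4,873.3425    17,121.8014      81,779.6509
P = 4,873.3425.
Convexity = Σ t(t+1)·PV / [P·(1+y)²] = 81,779.6509 / (4,873.3425 × 1.211100) = 13.85601.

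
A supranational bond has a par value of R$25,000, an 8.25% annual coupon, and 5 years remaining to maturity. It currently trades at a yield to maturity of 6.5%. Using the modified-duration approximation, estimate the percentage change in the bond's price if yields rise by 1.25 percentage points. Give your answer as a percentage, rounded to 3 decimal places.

Periodic yield y = 0.065. Modified duration first:
  t   CF        PV=CF/(1+0.065)^t    t·PV
  1     2,062.50     1,936.6197     1,936.6197
  2     2,062.50     1,818.4223     3,636.8445
  3     2,062.50     1,707.4388     5,122.3163
  4     2,062.50     1,603.2289     6,412.9155
  5    27,062.50    19,752.4001    98,762.0007
  Σ                 26,818.1098   115,870.6967
P = 26,818.1098; D_Mac = 4.32061 yrs; D_mod = 4.32061/(1+0.065) = 4.05691 yrs.
ΔP/P ≈ -D_mod · Δy = -4.05691 × (+0.0125) = -0.050711 = -5.0711%.

-5.071%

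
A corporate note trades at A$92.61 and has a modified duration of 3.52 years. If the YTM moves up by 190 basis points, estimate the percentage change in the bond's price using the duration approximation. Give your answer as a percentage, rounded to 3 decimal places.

-6.688%

Duration approximation: ΔP/P ≈ -D_mod · Δy = -3.52 × (+0.019) = -0.066880.
As a percentage: -6.6880%.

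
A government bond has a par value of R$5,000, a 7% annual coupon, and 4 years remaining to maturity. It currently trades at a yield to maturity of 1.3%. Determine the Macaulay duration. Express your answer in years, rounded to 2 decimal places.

3.66 years

Periodic yield y = 0.013. Discount each cash flow and weight by its year:
  t   CF        PV=CF/(1+0.013)^t    t·PV
  1       350.00       345.5084       345.5084
  2       350.00       341.0744       682.1488
  3       350.00       336.6974     1,010.0921
  4     5,350.00     5,080.6117    20,322.4466
  Σ                  6,103.8918    22,360.1960
Price P = Σ PV = 6,103.8918.
Macaulay duration = Σ(t·PV) / P = 22,360.1960 / 6,103.8918 = 3.66327 years.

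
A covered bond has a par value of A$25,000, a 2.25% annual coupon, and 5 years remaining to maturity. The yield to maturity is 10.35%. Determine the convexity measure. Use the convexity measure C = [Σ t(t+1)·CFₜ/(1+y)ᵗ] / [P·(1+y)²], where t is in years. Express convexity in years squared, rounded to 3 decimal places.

With y = 0.1035:
  t   CF        PV=CF/(1+0.1035)^t    t·PV        t(t+1)·PV
  1       562.50       509.7417       509.7417       1,019.4835
  2       562.50       461.9318       923.8636       2,771.5907
  3       562.50       418.6061     1,255.8182       5,023.2728
  4       562.50       379.3440     1,517.3759       7,586.8793
  5    25,562.50    15,622.1800    78,110.9001     468,665.4004
  Σ                 17,391.8036    82,317.6994     485,066.6266
P = 17,391.8036.
Convexity = Σ t(t+1)·PV / [P·(1+y)²] = 485,066.6266 / (17,391.8036 × 1.217712) = 22.90404.

22.904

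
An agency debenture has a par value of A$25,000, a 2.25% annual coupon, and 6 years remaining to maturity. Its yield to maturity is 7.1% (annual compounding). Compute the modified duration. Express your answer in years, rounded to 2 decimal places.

Periodic yield y = 0.071. First find Macaulay duration:
  t   CF        PV=CF/(1+0.071)^t    t·PV
  1       562.50       525.2101       525.2101
  2       562.50       490.3922       980.7845
  3       562.50       457.8826     1,373.6477
  4       562.50       427.5281     1,710.1123
  5       562.50       399.1859     1,995.9294
  6    25,562.50    16,938.1705   101,629.0230
  Σ                 19,238.3694   108,214.7070
P = 19,238.3694; Macaulay duration = 108,214.7070 / 19,238.3694 = 5.62494 years.
Modified duration = D_Mac / (1 + y) = 5.62494 / 1.071 = 5.25205 years.

5.25 years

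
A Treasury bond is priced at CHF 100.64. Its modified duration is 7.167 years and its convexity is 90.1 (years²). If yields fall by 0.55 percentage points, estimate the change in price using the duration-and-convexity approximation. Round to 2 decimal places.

Duration effect: -D_mod·Δy = -7.167 × (-0.0055) = +0.0394185
Convexity effect: ½·C·(Δy)² = 0.5 × 90.1 × (-0.0055)² = +0.0013627625
ΔP/P ≈ +0.0394185 + 0.0013627625 = +0.0407812625
ΔP ≈ 100.64 × (+0.0407812625) = +4.104226258.

+CHF 4.10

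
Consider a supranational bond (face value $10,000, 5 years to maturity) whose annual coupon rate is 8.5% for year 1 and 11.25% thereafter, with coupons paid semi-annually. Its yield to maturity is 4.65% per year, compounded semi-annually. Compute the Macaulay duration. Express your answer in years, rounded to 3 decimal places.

Periodic yield y = 0.02325. Discount each cash flow and weight by its period:
  t   CF        PV=CF/(1+0.02325)^t    t·PV
  1       425.00       415.3433       415.3433
  2       425.00       405.9060       811.8119
  3       562.50       525.0217     1,575.0651
  4       562.50       513.0923     2,052.3693
  5       562.50       501.4340     2,507.1699
  6       562.50       490.0405     2,940.2432
  7       562.50       478.9060     3,352.3418
  8       562.50       468.0244     3,744.1952
  9       562.50       457.3901     4,116.5108
  10   10,562.50     8,393.6178    83,936.1778
  Σ                 12,648.7760   105,451.2283
Price P = Σ PV = 12,648.7760.
Macaulay duration = Σ(t·PV) / P = 105,451.2283 / 12,648.7760 = 8.33687 half-year periods.
In years: 8.33687 / 2 = 4.16844 years.

4.168 years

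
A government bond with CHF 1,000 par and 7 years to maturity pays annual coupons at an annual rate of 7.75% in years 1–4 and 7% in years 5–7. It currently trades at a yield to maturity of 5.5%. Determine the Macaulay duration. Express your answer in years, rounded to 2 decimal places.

Periodic yield y = 0.055. Discount each cash flow and weight by its year:
  t   CF        PV=CF/(1+0.055)^t    t·PV
  1        77.50        73.4597        73.4597
  2        77.50        69.6301       139.2601
  3        77.50        66.0001       198.0002
  4        77.50        62.5593       250.2372
  5        70.00        53.5594       267.7970
  6        70.00        50.7672       304.6032
  7     1,070.00       735.5574     5,148.9017
  Σ                  1,111.5331     6,382.2592
Price P = Σ PV = 1,111.5331.
Macaulay duration = Σ(t·PV) / P = 6,382.2592 / 1,111.5331 = 5.74185 years.

5.74 years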